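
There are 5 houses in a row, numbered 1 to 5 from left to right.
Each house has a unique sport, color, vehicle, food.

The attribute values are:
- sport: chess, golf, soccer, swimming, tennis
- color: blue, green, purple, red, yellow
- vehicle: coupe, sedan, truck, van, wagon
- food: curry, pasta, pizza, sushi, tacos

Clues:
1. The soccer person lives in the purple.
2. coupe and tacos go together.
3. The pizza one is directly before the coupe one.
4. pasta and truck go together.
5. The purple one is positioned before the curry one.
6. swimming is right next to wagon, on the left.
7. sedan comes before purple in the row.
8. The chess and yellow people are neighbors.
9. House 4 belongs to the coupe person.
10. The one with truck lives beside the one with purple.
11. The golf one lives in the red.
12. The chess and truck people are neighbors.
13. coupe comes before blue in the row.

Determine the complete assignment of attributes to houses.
Solution:

House | Sport | Color | Vehicle | Food
--------------------------------------
  1   | chess | green | sedan | sushi
  2   | swimming | yellow | truck | pasta
  3   | soccer | purple | wagon | pizza
  4   | golf | red | coupe | tacos
  5   | tennis | blue | van | curry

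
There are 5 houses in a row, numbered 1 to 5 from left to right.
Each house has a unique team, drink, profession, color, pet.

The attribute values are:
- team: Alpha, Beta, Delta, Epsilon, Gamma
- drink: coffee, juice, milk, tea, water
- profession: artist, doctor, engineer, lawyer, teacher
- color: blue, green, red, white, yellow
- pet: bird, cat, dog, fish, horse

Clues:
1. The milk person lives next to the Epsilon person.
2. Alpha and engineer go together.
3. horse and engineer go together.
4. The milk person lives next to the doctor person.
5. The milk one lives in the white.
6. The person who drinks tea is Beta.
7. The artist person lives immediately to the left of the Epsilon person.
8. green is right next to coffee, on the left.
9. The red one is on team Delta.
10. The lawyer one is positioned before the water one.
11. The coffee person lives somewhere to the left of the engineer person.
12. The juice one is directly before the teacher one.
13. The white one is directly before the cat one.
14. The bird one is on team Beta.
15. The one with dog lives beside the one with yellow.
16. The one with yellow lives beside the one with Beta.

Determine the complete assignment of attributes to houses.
Solution:

House | Team | Drink | Profession | Color | Pet
-----------------------------------------------
  1   | Gamma | milk | artist | white | dog
  2   | Epsilon | juice | doctor | yellow | cat
  3   | Beta | tea | teacher | green | bird
  4   | Delta | coffee | lawyer | red | fish
  5   | Alpha | water | engineer | blue | horse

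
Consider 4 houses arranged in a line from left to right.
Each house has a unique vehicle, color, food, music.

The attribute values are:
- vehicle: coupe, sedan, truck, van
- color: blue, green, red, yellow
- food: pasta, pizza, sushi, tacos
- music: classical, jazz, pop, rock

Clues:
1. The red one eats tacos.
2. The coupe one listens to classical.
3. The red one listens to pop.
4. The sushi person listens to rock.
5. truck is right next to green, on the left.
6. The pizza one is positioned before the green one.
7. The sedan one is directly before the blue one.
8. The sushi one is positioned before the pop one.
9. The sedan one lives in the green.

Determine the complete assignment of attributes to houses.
Solution:

House | Vehicle | Color | Food | Music
--------------------------------------
  1   | truck | yellow | pizza | jazz
  2   | sedan | green | sushi | rock
  3   | coupe | blue | pasta | classical
  4   | van | red | tacos | pop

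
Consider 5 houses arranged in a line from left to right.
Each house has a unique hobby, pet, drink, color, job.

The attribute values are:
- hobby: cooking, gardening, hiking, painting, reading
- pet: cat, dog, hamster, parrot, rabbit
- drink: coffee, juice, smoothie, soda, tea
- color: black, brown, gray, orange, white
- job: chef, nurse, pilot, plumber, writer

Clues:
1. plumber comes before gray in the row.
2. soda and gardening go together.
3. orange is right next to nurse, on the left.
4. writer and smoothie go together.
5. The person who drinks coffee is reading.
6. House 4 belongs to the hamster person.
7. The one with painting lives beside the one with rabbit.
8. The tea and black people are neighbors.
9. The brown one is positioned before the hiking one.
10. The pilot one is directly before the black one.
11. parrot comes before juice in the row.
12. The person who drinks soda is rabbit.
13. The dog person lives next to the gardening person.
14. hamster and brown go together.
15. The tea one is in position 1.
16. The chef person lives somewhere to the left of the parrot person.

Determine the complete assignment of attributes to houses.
Solution:

House | Hobby | Pet | Drink | Color | Job
-----------------------------------------
  1   | painting | dog | tea | white | pilot
  2   | gardening | rabbit | soda | black | chef
  3   | reading | parrot | coffee | orange | plumber
  4   | cooking | hamster | juice | brown | nurse
  5   | hiking | cat | smoothie | gray | writer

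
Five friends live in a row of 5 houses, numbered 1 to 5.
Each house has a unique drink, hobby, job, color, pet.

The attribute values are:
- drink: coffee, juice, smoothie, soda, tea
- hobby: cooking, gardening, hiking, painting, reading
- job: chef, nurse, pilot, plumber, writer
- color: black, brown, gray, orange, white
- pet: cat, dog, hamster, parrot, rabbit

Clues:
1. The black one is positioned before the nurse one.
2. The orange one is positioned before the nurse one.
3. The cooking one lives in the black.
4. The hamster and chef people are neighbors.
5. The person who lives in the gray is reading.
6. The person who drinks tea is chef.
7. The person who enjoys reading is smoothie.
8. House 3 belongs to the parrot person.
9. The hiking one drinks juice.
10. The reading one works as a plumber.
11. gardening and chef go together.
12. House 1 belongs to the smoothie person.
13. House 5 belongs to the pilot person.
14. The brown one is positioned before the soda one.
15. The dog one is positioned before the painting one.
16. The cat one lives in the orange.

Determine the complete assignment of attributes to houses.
Solution:

House | Drink | Hobby | Job | Color | Pet
-----------------------------------------
  1   | smoothie | reading | plumber | gray | hamster
  2   | tea | gardening | chef | orange | cat
  3   | coffee | cooking | writer | black | parrot
  4   | juice | hiking | nurse | brown | dog
  5   | soda | painting | pilot | white | rabbit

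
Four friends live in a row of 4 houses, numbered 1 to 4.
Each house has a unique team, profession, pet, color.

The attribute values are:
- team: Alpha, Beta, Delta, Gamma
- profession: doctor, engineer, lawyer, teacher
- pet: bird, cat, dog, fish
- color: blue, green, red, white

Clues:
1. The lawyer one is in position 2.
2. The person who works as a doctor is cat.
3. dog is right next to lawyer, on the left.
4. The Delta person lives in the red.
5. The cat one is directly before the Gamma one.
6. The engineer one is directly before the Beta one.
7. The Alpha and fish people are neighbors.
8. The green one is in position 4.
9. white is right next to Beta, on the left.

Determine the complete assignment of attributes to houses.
Solution:

House | Team | Profession | Pet | Color
---------------------------------------
  1   | Alpha | engineer | dog | white
  2   | Beta | lawyer | fish | blue
  3   | Delta | doctor | cat | red
  4   | Gamma | teacher | bird | green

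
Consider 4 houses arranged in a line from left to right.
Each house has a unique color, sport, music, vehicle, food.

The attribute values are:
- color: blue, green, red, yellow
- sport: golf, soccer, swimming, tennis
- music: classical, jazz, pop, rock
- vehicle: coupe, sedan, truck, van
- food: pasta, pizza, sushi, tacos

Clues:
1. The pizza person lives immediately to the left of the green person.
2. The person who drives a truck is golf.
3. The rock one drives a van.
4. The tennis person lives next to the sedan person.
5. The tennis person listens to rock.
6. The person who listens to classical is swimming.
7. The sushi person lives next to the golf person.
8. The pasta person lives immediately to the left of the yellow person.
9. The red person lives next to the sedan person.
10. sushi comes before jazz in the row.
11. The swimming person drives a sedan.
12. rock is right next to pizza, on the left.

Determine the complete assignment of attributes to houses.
Solution:

House | Color | Sport | Music | Vehicle | Food
----------------------------------------------
  1   | red | tennis | rock | van | pasta
  2   | yellow | swimming | classical | sedan | pizza
  3   | green | soccer | pop | coupe | sushi
  4   | blue | golf | jazz | truck | tacos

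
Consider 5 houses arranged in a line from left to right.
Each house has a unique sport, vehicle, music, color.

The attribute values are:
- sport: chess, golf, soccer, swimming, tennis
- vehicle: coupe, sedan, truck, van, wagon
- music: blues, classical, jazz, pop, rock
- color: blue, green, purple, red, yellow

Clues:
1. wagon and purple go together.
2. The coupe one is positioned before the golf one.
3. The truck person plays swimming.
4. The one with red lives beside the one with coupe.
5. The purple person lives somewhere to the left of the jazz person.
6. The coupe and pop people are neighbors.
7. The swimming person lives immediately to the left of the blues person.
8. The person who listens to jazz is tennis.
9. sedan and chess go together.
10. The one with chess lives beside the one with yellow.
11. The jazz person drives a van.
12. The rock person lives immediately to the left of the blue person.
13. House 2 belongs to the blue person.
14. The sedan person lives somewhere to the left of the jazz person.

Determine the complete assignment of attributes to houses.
Solution:

House | Sport | Vehicle | Music | Color
---------------------------------------
  1   | swimming | truck | rock | red
  2   | soccer | coupe | blues | blue
  3   | golf | wagon | pop | purple
  4   | chess | sedan | classical | green
  5   | tennis | van | jazz | yellow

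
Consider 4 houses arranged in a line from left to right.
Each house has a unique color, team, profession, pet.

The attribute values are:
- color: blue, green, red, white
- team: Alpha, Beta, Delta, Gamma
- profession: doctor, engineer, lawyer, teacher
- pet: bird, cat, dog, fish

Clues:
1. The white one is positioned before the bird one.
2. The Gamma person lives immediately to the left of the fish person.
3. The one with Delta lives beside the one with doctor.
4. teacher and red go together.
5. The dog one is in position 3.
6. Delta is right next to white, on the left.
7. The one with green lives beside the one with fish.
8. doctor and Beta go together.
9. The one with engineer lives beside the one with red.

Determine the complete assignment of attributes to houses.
Solution:

House | Color | Team | Profession | Pet
---------------------------------------
  1   | green | Gamma | engineer | cat
  2   | red | Delta | teacher | fish
  3   | white | Beta | doctor | dog
  4   | blue | Alpha | lawyer | bird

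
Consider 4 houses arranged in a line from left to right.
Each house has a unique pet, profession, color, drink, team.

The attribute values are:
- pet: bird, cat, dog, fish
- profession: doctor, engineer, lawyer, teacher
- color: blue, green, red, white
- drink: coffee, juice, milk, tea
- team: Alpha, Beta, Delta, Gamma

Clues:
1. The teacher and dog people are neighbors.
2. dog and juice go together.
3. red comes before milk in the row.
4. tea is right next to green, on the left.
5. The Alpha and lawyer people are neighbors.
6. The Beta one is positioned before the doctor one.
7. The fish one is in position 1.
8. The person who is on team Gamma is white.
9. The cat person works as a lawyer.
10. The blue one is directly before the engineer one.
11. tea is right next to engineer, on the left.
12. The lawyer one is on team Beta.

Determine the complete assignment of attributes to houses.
Solution:

House | Pet | Profession | Color | Drink | Team
-----------------------------------------------
  1   | fish | teacher | blue | tea | Delta
  2   | dog | engineer | green | juice | Alpha
  3   | cat | lawyer | red | coffee | Beta
  4   | bird | doctor | white | milk | Gamma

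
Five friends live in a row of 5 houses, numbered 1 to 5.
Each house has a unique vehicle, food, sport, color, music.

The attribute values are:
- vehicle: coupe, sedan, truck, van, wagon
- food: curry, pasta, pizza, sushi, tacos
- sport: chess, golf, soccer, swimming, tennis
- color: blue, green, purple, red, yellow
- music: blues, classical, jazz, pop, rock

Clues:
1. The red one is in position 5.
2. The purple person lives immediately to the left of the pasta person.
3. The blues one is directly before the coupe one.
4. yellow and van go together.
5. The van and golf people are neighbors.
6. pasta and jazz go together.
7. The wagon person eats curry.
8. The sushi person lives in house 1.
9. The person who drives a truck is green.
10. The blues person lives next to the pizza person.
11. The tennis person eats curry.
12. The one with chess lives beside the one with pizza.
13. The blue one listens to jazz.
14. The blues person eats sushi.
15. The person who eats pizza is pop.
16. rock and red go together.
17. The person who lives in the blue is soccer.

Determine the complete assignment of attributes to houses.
Solution:

House | Vehicle | Food | Sport | Color | Music
----------------------------------------------
  1   | van | sushi | chess | yellow | blues
  2   | coupe | pizza | golf | purple | pop
  3   | sedan | pasta | soccer | blue | jazz
  4   | truck | tacos | swimming | green | classical
  5   | wagon | curry | tennis | red | rock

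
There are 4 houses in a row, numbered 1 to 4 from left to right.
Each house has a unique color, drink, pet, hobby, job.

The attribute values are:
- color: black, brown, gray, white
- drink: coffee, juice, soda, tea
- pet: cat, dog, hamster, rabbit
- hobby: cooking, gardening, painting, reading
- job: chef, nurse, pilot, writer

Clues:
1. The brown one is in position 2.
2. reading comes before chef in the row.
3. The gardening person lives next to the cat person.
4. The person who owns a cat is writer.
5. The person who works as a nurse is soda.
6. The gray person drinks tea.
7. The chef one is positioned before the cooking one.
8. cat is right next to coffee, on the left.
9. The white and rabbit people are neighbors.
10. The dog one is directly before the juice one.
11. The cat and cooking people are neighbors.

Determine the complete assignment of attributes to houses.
Solution:

House | Color | Drink | Pet | Hobby | Job
-----------------------------------------
  1   | white | soda | dog | reading | nurse
  2   | brown | juice | rabbit | gardening | chef
  3   | gray | tea | cat | painting | writer
  4   | black | coffee | hamster | cooking | pilot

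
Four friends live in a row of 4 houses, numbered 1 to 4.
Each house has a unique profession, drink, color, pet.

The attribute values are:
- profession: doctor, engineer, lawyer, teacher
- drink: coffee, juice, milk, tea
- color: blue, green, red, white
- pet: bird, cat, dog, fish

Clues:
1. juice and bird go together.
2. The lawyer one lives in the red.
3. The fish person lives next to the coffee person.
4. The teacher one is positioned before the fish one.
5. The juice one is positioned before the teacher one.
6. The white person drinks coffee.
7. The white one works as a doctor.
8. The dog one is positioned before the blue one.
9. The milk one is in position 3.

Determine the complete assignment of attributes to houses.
Solution:

House | Profession | Drink | Color | Pet
----------------------------------------
  1   | lawyer | juice | red | bird
  2   | teacher | tea | green | dog
  3   | engineer | milk | blue | fish
  4   | doctor | coffee | white | cat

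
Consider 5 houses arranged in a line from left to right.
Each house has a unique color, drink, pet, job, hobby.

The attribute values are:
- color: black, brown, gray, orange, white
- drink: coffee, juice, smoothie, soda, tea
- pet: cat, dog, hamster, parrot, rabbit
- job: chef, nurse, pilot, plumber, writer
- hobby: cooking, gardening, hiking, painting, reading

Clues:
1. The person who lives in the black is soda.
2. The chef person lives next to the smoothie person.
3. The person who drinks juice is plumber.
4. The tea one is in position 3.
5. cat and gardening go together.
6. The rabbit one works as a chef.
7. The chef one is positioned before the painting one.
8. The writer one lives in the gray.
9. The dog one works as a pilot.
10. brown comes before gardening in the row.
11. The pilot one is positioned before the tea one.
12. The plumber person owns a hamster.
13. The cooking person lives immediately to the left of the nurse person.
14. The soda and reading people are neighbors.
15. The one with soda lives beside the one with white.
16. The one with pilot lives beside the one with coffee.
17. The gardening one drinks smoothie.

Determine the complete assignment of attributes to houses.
Solution:

House | Color | Drink | Pet | Job | Hobby
-----------------------------------------
  1   | black | soda | dog | pilot | cooking
  2   | white | coffee | parrot | nurse | reading
  3   | brown | tea | rabbit | chef | hiking
  4   | gray | smoothie | cat | writer | gardening
  5   | orange | juice | hamster | plumber | painting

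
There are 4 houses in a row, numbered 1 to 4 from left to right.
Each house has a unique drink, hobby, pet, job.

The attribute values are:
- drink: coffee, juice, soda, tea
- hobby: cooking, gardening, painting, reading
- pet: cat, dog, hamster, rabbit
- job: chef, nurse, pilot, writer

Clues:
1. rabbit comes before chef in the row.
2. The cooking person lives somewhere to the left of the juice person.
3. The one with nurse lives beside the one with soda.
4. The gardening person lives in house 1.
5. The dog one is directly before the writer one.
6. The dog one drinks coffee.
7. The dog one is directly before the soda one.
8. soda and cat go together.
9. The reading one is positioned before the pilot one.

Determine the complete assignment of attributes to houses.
Solution:

House | Drink | Hobby | Pet | Job
---------------------------------
  1   | coffee | gardening | dog | nurse
  2   | soda | reading | cat | writer
  3   | tea | cooking | rabbit | pilot
  4   | juice | painting | hamster | chef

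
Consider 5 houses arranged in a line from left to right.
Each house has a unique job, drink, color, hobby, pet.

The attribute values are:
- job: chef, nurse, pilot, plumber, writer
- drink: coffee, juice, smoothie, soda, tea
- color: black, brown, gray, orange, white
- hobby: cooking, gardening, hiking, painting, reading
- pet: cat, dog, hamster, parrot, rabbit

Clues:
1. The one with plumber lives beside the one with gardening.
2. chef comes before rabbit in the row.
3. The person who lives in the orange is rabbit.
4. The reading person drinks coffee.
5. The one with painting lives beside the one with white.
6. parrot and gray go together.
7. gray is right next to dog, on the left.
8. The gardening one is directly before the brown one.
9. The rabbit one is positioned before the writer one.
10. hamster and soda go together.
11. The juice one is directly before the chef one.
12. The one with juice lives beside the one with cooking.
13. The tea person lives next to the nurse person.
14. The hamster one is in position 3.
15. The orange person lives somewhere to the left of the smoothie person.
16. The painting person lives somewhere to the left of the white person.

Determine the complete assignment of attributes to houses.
Solution:

House | Job | Drink | Color | Hobby | Pet
-----------------------------------------
  1   | plumber | tea | gray | painting | parrot
  2   | nurse | juice | white | gardening | dog
  3   | chef | soda | brown | cooking | hamster
  4   | pilot | coffee | orange | reading | rabbit
  5   | writer | smoothie | black | hiking | cat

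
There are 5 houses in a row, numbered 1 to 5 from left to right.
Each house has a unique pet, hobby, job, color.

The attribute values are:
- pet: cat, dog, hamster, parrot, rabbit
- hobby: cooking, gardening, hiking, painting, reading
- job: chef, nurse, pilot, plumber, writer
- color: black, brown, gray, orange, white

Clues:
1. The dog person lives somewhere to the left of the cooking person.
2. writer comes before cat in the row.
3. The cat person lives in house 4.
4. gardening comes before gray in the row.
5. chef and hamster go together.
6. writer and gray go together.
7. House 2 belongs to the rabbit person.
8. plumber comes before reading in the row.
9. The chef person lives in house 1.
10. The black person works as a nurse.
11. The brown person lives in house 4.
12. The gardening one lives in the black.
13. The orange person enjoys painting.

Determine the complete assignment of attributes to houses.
Solution:

House | Pet | Hobby | Job | Color
---------------------------------
  1   | hamster | painting | chef | orange
  2   | rabbit | gardening | nurse | black
  3   | dog | hiking | writer | gray
  4   | cat | cooking | plumber | brown
  5   | parrot | reading | pilot | white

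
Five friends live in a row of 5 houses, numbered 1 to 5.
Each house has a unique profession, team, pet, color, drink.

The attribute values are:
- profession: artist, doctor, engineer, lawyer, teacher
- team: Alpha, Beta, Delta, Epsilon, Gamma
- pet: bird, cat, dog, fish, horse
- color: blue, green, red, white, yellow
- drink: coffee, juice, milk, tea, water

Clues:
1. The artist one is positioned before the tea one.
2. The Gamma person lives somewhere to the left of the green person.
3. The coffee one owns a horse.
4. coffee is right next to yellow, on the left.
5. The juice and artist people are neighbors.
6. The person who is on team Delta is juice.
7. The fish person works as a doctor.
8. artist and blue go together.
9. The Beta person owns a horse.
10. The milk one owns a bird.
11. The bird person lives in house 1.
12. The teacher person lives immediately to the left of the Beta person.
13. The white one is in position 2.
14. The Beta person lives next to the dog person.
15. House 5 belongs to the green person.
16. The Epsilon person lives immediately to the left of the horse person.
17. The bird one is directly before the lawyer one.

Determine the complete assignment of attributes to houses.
Solution:

House | Profession | Team | Pet | Color | Drink
-----------------------------------------------
  1   | teacher | Epsilon | bird | red | milk
  2   | lawyer | Beta | horse | white | coffee
  3   | engineer | Delta | dog | yellow | juice
  4   | artist | Gamma | cat | blue | water
  5   | doctor | Alpha | fish | green | tea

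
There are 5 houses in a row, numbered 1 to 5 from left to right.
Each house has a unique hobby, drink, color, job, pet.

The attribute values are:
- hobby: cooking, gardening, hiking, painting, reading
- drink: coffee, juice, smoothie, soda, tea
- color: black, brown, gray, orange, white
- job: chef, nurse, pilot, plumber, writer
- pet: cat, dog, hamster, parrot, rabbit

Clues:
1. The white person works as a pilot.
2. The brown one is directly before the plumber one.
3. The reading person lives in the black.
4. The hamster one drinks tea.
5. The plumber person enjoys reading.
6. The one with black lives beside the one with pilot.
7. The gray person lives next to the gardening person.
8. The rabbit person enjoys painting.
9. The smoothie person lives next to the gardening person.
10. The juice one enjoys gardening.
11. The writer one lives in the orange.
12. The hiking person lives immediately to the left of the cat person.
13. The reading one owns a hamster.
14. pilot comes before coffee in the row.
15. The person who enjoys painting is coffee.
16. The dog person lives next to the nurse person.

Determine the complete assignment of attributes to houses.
Solution:

House | Hobby | Drink | Color | Job | Pet
-----------------------------------------
  1   | hiking | smoothie | gray | chef | dog
  2   | gardening | juice | brown | nurse | cat
  3   | reading | tea | black | plumber | hamster
  4   | cooking | soda | white | pilot | parrot
  5   | painting | coffee | orange | writer | rabbit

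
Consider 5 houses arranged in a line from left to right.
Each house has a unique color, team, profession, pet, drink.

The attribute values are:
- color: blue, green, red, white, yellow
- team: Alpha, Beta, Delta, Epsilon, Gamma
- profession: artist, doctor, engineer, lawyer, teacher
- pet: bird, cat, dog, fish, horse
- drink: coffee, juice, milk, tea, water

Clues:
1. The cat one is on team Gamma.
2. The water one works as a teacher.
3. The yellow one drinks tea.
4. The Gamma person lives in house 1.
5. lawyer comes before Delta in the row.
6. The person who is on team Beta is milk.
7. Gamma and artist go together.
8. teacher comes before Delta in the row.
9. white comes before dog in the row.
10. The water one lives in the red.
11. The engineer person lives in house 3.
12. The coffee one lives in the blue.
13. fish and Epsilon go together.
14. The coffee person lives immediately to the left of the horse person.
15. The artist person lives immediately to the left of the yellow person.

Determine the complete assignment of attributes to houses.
Solution:

House | Color | Team | Profession | Pet | Drink
-----------------------------------------------
  1   | blue | Gamma | artist | cat | coffee
  2   | yellow | Alpha | lawyer | horse | tea
  3   | white | Beta | engineer | bird | milk
  4   | red | Epsilon | teacher | fish | water
  5   | green | Delta | doctor | dog | juice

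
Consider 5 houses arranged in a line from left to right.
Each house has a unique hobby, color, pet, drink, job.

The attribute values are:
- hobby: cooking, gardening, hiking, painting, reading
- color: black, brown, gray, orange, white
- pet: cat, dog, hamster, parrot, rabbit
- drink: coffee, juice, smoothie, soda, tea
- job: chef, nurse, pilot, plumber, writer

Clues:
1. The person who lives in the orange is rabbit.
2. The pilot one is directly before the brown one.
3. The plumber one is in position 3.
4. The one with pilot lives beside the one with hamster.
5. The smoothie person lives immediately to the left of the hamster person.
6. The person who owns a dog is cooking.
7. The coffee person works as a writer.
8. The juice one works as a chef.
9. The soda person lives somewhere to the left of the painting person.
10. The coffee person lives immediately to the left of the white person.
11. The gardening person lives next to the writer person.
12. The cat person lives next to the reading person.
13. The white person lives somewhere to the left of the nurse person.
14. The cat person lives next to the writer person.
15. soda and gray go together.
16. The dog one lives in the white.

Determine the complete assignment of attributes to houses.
Solution:

House | Hobby | Color | Pet | Drink | Job
-----------------------------------------
  1   | gardening | black | cat | smoothie | pilot
  2   | reading | brown | hamster | coffee | writer
  3   | cooking | white | dog | tea | plumber
  4   | hiking | gray | parrot | soda | nurse
  5   | painting | orange | rabbit | juice | chef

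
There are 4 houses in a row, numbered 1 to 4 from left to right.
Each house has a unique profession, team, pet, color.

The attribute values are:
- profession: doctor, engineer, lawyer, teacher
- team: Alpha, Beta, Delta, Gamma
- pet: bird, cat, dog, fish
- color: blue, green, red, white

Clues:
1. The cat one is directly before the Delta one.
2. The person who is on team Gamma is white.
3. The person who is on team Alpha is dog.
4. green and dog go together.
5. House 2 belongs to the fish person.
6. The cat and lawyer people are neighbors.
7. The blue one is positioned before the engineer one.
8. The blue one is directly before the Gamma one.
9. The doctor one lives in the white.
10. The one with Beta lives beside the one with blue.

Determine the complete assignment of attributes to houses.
Solution:

House | Profession | Team | Pet | Color
---------------------------------------
  1   | teacher | Beta | cat | red
  2   | lawyer | Delta | fish | blue
  3   | doctor | Gamma | bird | white
  4   | engineer | Alpha | dog | green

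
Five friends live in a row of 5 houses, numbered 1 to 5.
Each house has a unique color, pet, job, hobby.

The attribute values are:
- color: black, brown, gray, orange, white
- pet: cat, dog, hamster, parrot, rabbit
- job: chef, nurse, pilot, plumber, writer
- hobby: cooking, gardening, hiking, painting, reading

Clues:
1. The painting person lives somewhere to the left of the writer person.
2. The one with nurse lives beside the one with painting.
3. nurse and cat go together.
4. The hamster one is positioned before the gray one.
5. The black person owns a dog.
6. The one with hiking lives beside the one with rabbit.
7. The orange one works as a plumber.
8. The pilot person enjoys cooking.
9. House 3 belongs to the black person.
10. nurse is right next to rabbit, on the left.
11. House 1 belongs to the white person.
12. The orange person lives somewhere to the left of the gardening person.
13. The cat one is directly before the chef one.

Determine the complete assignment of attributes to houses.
Solution:

House | Color | Pet | Job | Hobby
---------------------------------
  1   | white | cat | nurse | hiking
  2   | brown | rabbit | chef | painting
  3   | black | dog | pilot | cooking
  4   | orange | hamster | plumber | reading
  5   | gray | parrot | writer | gardening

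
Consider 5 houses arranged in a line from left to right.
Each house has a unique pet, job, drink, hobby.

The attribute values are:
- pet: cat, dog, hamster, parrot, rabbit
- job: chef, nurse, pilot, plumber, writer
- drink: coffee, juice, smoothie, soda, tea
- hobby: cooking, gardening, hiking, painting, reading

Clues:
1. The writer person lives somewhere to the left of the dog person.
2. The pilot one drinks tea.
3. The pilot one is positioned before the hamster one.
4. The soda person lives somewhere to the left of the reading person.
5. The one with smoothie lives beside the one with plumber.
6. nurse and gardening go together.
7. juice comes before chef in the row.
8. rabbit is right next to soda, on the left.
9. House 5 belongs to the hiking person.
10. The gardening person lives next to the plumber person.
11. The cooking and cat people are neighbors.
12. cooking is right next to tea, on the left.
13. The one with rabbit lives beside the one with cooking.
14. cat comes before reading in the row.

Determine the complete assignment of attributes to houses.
Solution:

House | Pet | Job | Drink | Hobby
---------------------------------
  1   | rabbit | nurse | smoothie | gardening
  2   | parrot | plumber | soda | cooking
  3   | cat | pilot | tea | painting
  4   | hamster | writer | juice | reading
  5   | dog | chef | coffee | hiking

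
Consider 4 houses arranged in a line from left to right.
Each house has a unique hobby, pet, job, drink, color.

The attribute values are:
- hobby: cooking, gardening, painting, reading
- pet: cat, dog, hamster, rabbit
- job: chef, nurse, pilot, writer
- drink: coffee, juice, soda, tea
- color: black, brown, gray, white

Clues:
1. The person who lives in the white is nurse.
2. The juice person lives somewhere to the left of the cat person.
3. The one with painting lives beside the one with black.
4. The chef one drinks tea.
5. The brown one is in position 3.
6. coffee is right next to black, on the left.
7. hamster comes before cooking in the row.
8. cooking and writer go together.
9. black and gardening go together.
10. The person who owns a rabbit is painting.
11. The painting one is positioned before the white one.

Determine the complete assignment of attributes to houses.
Solution:

House | Hobby | Pet | Job | Drink | Color
-----------------------------------------
  1   | painting | rabbit | pilot | coffee | gray
  2   | gardening | hamster | chef | tea | black
  3   | cooking | dog | writer | juice | brown
  4   | reading | cat | nurse | soda | white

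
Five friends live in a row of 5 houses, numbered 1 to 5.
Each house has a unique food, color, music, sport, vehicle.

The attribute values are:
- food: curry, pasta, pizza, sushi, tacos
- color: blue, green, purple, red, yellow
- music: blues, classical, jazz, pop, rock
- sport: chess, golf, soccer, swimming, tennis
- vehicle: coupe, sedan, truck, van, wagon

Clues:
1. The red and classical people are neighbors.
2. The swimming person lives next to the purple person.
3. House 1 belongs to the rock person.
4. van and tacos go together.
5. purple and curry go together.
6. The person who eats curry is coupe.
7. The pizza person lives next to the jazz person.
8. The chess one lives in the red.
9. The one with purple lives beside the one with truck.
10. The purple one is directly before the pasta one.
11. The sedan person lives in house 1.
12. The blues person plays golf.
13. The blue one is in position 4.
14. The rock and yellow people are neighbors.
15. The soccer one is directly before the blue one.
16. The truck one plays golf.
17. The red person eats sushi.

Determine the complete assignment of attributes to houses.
Solution:

House | Food | Color | Music | Sport | Vehicle
----------------------------------------------
  1   | sushi | red | rock | chess | sedan
  2   | pizza | yellow | classical | swimming | wagon
  3   | curry | purple | jazz | soccer | coupe
  4   | pasta | blue | blues | golf | truck
  5   | tacos | green | pop | tennis | van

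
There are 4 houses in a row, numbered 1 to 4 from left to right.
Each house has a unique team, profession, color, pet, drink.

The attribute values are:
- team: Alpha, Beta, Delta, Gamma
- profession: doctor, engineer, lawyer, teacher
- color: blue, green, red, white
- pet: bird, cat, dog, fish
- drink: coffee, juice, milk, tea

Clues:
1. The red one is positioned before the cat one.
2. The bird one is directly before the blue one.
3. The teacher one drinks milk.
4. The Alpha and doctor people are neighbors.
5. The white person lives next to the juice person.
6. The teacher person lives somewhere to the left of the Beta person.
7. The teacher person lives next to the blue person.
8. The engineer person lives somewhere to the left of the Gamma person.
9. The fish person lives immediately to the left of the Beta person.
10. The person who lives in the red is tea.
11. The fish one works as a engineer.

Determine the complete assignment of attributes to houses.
Solution:

House | Team | Profession | Color | Pet | Drink
-----------------------------------------------
  1   | Delta | teacher | white | bird | milk
  2   | Alpha | engineer | blue | fish | juice
  3   | Beta | doctor | red | dog | tea
  4   | Gamma | lawyer | green | cat | coffee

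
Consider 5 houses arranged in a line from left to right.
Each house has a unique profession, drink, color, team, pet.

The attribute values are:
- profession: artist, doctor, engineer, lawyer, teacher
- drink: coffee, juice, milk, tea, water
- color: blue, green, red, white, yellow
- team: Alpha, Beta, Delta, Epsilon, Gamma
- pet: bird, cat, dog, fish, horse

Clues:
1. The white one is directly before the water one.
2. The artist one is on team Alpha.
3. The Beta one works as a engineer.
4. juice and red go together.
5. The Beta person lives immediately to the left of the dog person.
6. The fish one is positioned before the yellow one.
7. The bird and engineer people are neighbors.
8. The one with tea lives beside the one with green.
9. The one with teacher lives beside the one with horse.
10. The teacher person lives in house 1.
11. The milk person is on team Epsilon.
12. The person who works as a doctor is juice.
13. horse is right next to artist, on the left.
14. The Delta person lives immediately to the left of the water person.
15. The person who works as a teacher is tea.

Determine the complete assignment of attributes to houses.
Solution:

House | Profession | Drink | Color | Team | Pet
-----------------------------------------------
  1   | teacher | tea | white | Delta | bird
  2   | engineer | water | green | Beta | horse
  3   | artist | coffee | blue | Alpha | dog
  4   | doctor | juice | red | Gamma | fish
  5   | lawyer | milk | yellow | Epsilon | cat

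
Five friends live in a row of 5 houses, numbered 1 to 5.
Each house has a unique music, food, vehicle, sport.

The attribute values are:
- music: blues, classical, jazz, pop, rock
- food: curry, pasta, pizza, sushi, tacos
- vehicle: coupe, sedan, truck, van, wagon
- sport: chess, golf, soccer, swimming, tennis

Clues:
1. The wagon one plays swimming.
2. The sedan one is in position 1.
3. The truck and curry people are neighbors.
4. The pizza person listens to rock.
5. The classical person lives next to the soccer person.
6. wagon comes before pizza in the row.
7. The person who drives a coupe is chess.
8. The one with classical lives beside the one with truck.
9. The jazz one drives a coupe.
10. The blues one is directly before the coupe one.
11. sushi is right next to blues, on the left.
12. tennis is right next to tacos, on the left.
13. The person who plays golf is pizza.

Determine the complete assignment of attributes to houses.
Solution:

House | Music | Food | Vehicle | Sport
--------------------------------------
  1   | classical | sushi | sedan | tennis
  2   | blues | tacos | truck | soccer
  3   | jazz | curry | coupe | chess
  4   | pop | pasta | wagon | swimming
  5   | rock | pizza | van | golf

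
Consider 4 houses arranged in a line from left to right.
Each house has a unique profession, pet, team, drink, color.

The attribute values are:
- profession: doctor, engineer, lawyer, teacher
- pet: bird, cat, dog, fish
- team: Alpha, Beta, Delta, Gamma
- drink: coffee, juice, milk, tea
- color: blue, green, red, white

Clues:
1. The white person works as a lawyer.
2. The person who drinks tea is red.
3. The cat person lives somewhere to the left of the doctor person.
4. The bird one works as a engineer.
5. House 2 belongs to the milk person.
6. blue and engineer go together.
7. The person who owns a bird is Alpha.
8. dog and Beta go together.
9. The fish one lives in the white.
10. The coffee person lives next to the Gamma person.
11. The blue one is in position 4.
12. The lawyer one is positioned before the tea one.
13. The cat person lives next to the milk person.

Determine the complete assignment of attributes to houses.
Solution:

House | Profession | Pet | Team | Drink | Color
-----------------------------------------------
  1   | teacher | cat | Delta | coffee | green
  2   | lawyer | fish | Gamma | milk | white
  3   | doctor | dog | Beta | tea | red
  4   | engineer | bird | Alpha | juice | blue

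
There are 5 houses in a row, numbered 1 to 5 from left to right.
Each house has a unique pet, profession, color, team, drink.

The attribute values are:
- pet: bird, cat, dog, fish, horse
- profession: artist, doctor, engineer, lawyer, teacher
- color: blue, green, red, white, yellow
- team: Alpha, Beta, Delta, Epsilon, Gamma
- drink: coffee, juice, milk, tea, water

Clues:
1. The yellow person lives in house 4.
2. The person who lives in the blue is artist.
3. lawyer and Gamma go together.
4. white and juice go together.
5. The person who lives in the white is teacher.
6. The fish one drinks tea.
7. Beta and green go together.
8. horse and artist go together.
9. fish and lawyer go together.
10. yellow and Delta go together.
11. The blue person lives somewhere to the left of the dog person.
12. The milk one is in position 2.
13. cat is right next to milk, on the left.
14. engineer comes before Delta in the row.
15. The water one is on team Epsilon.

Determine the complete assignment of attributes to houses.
Solution:

House | Pet | Profession | Color | Team | Drink
-----------------------------------------------
  1   | cat | teacher | white | Alpha | juice
  2   | bird | engineer | green | Beta | milk
  3   | horse | artist | blue | Epsilon | water
  4   | dog | doctor | yellow | Delta | coffee
  5   | fish | lawyer | red | Gamma | tea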